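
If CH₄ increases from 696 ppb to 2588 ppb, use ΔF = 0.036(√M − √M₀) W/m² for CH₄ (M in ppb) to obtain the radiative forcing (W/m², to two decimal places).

CH₄: 0.036 × (√2588 − √696) = 0.036 × (50.8724 − 26.3818) = 0.036 × 24.4906 = 0.8817 W/m².

ΔF = 0.88 W/m²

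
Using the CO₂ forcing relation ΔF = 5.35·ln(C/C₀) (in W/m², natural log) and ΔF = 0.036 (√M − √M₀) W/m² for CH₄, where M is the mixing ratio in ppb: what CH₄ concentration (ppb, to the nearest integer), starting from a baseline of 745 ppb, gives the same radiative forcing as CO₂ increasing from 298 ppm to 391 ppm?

CO₂ forcing: 5.35 × ln(391/298) = 5.35 × 0.271614 = 1.45313 W/m².
Set 0.036(√M − √745) = 1.45313: √M = 1.45313/0.036 + √745 = 40.3647 + 27.2947 = 67.6594.
M = (67.6594)² = 4577.79 ppb.

M ≈ 4578 ppb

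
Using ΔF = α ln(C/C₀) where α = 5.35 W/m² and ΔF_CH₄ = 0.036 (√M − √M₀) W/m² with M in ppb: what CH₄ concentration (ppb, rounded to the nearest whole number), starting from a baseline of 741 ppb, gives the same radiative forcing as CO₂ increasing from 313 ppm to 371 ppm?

M ≈ 2755 ppb

CO₂ forcing: 5.35 × ln(371/313) = 5.35 × 0.169999 = 0.90949 W/m².
Set 0.036(√M − √741) = 0.90949: √M = 0.90949/0.036 + √741 = 25.2636 + 27.2213 = 52.4849.
M = (52.4849)² = 2754.66 ppb.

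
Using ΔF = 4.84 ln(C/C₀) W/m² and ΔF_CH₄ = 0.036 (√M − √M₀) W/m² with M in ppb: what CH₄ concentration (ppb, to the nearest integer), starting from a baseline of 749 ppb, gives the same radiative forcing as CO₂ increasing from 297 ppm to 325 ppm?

M ≈ 1559 ppb

CO₂ forcing: 4.84 × ln(325/297) = 4.84 × 0.090093 = 0.43605 W/m².
Set 0.036(√M − √749) = 0.43605: √M = 0.43605/0.036 + √749 = 12.1125 + 27.3679 = 39.4804.
M = (39.4804)² = 1558.70 ppb.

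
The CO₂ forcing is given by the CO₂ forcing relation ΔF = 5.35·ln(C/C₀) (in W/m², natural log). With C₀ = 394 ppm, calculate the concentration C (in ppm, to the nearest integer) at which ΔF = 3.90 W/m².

C ≈ 817 ppm

Set 5.35 ln(C/394) = 3.90, so ln(C/394) = 3.90/5.35 = 0.72897.
Then C/394 = e^0.72897 = 2.07294, giving C = 394 × 2.07294 = 816.74 ppm.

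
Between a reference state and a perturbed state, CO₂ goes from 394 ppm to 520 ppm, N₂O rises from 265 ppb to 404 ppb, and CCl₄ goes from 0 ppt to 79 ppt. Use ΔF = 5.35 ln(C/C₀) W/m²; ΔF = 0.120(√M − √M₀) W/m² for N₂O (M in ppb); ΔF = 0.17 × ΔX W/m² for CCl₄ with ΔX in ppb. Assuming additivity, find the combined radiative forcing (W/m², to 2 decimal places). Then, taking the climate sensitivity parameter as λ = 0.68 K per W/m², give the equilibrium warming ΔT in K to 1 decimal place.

ΔF = 1.96 W/m²; ΔT = 1.3 K

CO₂: 5.35 × ln(520/394) = 5.35 × ln(1.31980) = 5.35 × 0.27748 = 1.4845 W/m².
N₂O: 0.120 × (√404 − √265) = 0.120 × (20.0998 − 16.2788) = 0.120 × 3.8210 = 0.4585 W/m².
CCl₄: Δ = 79 − 0 = 79 ppt = 0.079 ppb; ΔF = 0.17 × 0.079 = 0.0134 W/m².
Total ΔF = 1.4845 + 0.4585 + 0.0134 = 1.9564 W/m².
ΔT = λ ΔF = 0.68 × 1.96 = 1.3328 K.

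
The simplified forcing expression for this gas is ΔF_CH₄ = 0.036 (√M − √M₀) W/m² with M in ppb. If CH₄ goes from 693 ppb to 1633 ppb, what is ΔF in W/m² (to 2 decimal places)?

ΔF = 0.51 W/m²

CH₄: 0.036 × (√1633 − √693) = 0.036 × (40.4104 − 26.3249) = 0.036 × 14.0855 = 0.5071 W/m².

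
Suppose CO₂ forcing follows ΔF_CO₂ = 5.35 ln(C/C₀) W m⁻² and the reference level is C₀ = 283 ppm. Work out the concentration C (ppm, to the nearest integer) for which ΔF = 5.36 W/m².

C ≈ 771 ppm

Set 5.35 ln(C/283) = 5.36, so ln(C/283) = 5.36/5.35 = 1.00187.
Then C/283 = e^1.00187 = 2.72337, giving C = 283 × 2.72337 = 770.71 ppm.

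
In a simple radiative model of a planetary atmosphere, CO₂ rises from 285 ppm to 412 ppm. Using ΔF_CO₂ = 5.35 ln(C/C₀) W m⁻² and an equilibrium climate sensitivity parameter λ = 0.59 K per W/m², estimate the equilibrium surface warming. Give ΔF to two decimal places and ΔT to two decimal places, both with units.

CO₂: 5.35 × ln(412/285) = 5.35 × ln(1.44561) = 5.35 × 0.36853 = 1.9716 W/m².
ΔT = λ ΔF = 0.59 × 1.97 = 1.1623 K.

ΔF = 1.97 W/m²; ΔT = 1.16 K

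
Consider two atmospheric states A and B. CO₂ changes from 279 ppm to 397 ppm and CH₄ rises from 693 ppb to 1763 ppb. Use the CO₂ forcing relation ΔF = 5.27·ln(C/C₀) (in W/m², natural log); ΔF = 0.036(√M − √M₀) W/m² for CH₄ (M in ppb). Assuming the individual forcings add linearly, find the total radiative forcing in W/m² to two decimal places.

ΔF = 2.42 W/m²

CO₂: 5.27 × ln(397/279) = 5.27 × ln(1.42294) = 5.27 × 0.35273 = 1.8589 W/m².
CH₄: 0.036 × (√1763 − √693) = 0.036 × (41.9881 − 26.3249) = 0.036 × 15.6632 = 0.5639 W/m².
Total ΔF = 1.8589 + 0.5639 = 2.4228 W/m².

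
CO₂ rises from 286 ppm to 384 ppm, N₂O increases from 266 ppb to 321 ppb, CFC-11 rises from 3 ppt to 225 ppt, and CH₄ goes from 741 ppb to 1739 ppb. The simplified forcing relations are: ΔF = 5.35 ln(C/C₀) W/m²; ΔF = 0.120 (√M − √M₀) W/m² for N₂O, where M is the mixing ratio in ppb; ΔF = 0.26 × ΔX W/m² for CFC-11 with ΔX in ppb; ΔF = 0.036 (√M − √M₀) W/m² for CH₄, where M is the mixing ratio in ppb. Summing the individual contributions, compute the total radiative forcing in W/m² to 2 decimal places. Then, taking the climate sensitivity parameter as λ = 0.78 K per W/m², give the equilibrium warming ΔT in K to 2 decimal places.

ΔF = 2.35 W/m²; ΔT = 1.83 K

CO₂: 5.35 × ln(384/286) = 5.35 × ln(1.34266) = 5.35 × 0.29465 = 1.5764 W/m².
N₂O: 0.120 × (√321 − √266) = 0.120 × (17.9165 − 16.3095) = 0.120 × 1.6070 = 0.1928 W/m².
CFC-11: Δ = 225 − 3 = 222 ppt = 0.222 ppb; ΔF = 0.26 × 0.222 = 0.0577 W/m².
CH₄: 0.036 × (√1739 − √741) = 0.036 × (41.7013 − 27.2213) = 0.036 × 14.4800 = 0.5213 W/m².
Total ΔF = 1.5764 + 0.1928 + 0.0577 + 0.5213 = 2.3482 W/m².
ΔT = λ ΔF = 0.78 × 2.35 = 1.8330 K.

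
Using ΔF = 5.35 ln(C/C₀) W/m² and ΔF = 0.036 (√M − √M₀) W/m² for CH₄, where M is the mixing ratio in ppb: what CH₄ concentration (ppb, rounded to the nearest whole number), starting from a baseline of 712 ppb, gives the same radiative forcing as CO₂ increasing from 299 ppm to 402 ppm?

M ≈ 4995 ppb

CO₂ forcing: 5.35 × ln(402/299) = 5.35 × 0.296009 = 1.58365 W/m².
Set 0.036(√M − √712) = 1.58365: √M = 1.58365/0.036 + √712 = 43.9903 + 26.6833 = 70.6736.
M = (70.6736)² = 4994.76 ppb.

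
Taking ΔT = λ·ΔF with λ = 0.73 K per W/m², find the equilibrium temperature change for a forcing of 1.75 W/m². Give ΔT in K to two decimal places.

ΔT = λ ΔF = 0.73 × 1.75 = 1.2775 K.

ΔT = 1.28 K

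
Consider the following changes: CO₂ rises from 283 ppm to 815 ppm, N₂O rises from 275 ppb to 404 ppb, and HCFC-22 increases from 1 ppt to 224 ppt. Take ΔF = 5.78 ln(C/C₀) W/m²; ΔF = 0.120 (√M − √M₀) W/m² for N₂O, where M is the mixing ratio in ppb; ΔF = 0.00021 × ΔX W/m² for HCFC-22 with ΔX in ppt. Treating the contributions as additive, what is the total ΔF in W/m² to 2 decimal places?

ΔF = 6.58 W/m²

CO₂: 5.78 × ln(815/283) = 5.78 × ln(2.87986) = 5.78 × 1.05774 = 6.1137 W/m².
N₂O: 0.120 × (√404 − √275) = 0.120 × (20.0998 − 16.5831) = 0.120 × 3.5167 = 0.4220 W/m².
HCFC-22: ΔF = 0.00021 × (224 − 1) = 0.00021 × 223 = 0.0468 W/m².
Total ΔF = 6.1137 + 0.4220 + 0.0468 = 6.5825 W/m².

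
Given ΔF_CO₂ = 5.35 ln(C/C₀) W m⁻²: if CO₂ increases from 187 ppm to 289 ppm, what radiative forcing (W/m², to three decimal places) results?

CO₂ absorption bands are partially saturated, so forcing scales with the logarithm of the concentration ratio.
CO₂: 5.35 × ln(289/187) = 5.35 × ln(1.54545) = 5.35 × 0.43532 = 2.3290 W/m².

ΔF = 2.329 W/m²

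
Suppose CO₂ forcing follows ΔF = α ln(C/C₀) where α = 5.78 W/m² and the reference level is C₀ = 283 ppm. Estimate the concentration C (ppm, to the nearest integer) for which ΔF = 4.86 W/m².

Set 5.78 ln(C/283) = 4.86, so ln(C/283) = 4.86/5.78 = 0.84083.
Then C/283 = e^0.84083 = 2.31829, giving C = 283 × 2.31829 = 656.08 ppm.

C ≈ 656 ppm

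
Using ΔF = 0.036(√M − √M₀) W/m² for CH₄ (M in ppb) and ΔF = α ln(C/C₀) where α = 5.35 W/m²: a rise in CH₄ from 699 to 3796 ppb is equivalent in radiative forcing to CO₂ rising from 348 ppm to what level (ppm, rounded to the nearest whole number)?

CH₄ forcing: 0.036 × (√3796 − √699) = 0.036 × (61.6117 − 26.4386) = 0.036 × 35.1731 = 1.26623 W/m².
Set 5.35 ln(C/348) = 1.26623: ln(C/348) = 1.26623/5.35 = 0.23668, so C = 348 × e^0.23668 = 348 × 1.26704 = 440.93 ppm.

C ≈ 441 ppm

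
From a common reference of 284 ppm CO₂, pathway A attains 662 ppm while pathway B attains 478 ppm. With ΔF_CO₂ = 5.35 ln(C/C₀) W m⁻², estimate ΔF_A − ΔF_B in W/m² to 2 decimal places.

ΔF_A − ΔF_B = 1.74 W/m²

ΔF_A = 5.35 ln(662/284) = 5.35 × 0.84629 = 4.5277 W/m².
ΔF_B = 5.35 ln(478/284) = 5.35 × 0.52064 = 2.7854 W/m².
Difference: 4.5277 − 2.7854 = 1.7423 W/m².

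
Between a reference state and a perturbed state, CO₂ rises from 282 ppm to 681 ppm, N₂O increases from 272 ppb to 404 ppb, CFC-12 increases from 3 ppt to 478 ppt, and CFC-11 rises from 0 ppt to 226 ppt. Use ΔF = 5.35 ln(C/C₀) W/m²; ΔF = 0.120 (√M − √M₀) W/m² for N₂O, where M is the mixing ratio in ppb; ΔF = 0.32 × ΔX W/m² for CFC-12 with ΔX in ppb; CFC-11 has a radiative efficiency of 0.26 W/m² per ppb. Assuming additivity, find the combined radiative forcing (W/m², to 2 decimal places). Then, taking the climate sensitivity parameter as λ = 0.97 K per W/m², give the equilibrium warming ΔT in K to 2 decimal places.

ΔF = 5.36 W/m²; ΔT = 5.20 K

CO₂: 5.35 × ln(681/282) = 5.35 × ln(2.41489) = 5.35 × 0.88165 = 4.7168 W/m².
N₂O: 0.120 × (√404 − √272) = 0.120 × (20.0998 − 16.4924) = 0.120 × 3.6074 = 0.4329 W/m².
CFC-12: Δ = 478 − 3 = 475 ppt = 0.475 ppb; ΔF = 0.32 × 0.475 = 0.1520 W/m².
CFC-11: Δ = 226 − 0 = 226 ppt = 0.226 ppb; ΔF = 0.26 × 0.226 = 0.0588 W/m².
Total ΔF = 4.7168 + 0.4329 + 0.1520 + 0.0588 = 5.3605 W/m².
ΔT = λ ΔF = 0.97 × 5.36 = 5.1992 K.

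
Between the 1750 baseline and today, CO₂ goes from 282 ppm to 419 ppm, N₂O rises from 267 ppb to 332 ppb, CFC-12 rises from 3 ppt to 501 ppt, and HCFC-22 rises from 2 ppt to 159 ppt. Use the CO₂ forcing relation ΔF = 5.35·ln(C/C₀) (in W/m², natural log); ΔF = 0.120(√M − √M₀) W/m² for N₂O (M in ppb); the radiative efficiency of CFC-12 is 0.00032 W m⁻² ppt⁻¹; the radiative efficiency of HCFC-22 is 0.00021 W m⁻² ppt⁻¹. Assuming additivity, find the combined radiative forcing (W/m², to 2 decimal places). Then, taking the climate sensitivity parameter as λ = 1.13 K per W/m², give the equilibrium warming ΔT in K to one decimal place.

CO₂: 5.35 × ln(419/282) = 5.35 × ln(1.48582) = 5.35 × 0.39597 = 2.1184 W/m².
N₂O: 0.120 × (√332 − √267) = 0.120 × (18.2209 − 16.3401) = 0.120 × 1.8808 = 0.2257 W/m².
CFC-12: ΔF = 0.00032 × (501 − 3) = 0.00032 × 498 = 0.1594 W/m².
HCFC-22: ΔF = 0.00021 × (159 − 2) = 0.00021 × 157 = 0.0330 W/m².
Total ΔF = 2.1184 + 0.2257 + 0.1594 + 0.0330 = 2.5365 W/m².
ΔT = λ ΔF = 1.13 × 2.54 = 2.8702 K.

ΔF = 2.54 W/m²; ΔT = 2.9 K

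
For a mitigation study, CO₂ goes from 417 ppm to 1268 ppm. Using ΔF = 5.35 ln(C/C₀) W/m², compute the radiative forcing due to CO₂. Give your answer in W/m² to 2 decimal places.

CO₂: 5.35 × ln(1268/417) = 5.35 × ln(3.04077) = 5.35 × 1.11211 = 5.9498 W/m².

ΔF = 5.95 W/m²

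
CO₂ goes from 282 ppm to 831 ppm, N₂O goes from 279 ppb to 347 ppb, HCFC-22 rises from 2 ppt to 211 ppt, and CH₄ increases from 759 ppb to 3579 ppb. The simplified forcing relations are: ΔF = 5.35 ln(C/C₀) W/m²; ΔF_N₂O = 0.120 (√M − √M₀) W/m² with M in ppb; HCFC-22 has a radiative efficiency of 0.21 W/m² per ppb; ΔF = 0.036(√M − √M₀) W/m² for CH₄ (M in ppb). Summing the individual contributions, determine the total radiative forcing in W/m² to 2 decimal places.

CO₂: 5.35 × ln(831/282) = 5.35 × ln(2.94681) = 5.35 × 1.08072 = 5.7819 W/m².
N₂O: 0.120 × (√347 − √279) = 0.120 × (18.6279 − 16.7033) = 0.120 × 1.9246 = 0.2310 W/m².
HCFC-22: Δ = 211 − 2 = 209 ppt = 0.209 ppb; ΔF = 0.21 × 0.209 = 0.0439 W/m².
CH₄: 0.036 × (√3579 − √759) = 0.036 × (59.8247 − 27.5500) = 0.036 × 32.2747 = 1.1619 W/m².
Total ΔF = 5.7819 + 0.2310 + 0.0439 + 1.1619 = 7.2187 W/m².

ΔF = 7.22 W/m²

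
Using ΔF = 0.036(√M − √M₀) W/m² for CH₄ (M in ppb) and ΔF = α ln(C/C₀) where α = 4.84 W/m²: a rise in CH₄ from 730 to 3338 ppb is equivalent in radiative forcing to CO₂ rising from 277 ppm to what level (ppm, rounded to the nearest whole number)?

C ≈ 348 ppm

CH₄ forcing: 0.036 × (√3338 − √730) = 0.036 × (57.7754 − 27.0185) = 0.036 × 30.7569 = 1.10725 W/m².
Set 4.84 ln(C/277) = 1.10725: ln(C/277) = 1.10725/4.84 = 0.22877, so C = 277 × e^0.22877 = 277 × 1.25705 = 348.20 ppm.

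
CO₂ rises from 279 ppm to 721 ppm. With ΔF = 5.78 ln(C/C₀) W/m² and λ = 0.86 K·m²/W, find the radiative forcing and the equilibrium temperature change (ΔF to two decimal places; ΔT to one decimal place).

CO₂: 5.78 × ln(721/279) = 5.78 × ln(2.58423) = 5.78 × 0.94943 = 5.4877 W/m².
ΔT = λ ΔF = 0.86 × 5.49 = 4.7214 K.

ΔF = 5.49 W/m²; ΔT = 4.7 K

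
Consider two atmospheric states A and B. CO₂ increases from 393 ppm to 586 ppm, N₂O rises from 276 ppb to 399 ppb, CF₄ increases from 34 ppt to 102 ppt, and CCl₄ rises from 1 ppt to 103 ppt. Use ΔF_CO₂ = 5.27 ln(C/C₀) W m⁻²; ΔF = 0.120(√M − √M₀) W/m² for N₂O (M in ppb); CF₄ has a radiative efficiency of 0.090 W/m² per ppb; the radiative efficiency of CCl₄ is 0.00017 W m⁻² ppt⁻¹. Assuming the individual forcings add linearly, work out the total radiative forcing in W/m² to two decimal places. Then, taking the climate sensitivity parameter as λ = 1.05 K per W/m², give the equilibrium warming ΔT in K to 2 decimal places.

CO₂: 5.27 × ln(586/393) = 5.27 × ln(1.49109) = 5.27 × 0.39951 = 2.1054 W/m².
N₂O: 0.120 × (√399 − √276) = 0.120 × (19.9750 − 16.6132) = 0.120 × 3.3618 = 0.4034 W/m².
CF₄: Δ = 102 − 34 = 68 ppt = 0.068 ppb; ΔF = 0.090 × 0.068 = 0.0061 W/m².
CCl₄: ΔF = 0.00017 × (103 − 1) = 0.00017 × 102 = 0.0173 W/m².
Total ΔF = 2.1054 + 0.4034 + 0.0061 + 0.0173 = 2.5322 W/m².
ΔT = λ ΔF = 1.05 × 2.53 = 2.6565 K.

ΔF = 2.53 W/m²; ΔT = 2.66 K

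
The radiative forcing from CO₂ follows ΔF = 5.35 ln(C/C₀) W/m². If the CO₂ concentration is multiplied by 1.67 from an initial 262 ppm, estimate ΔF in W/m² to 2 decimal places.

ΔF = 2.74 W/m²

ΔF = 5.35 × ln(1.67) = 5.35 × 0.51282 = 2.7436 W/m².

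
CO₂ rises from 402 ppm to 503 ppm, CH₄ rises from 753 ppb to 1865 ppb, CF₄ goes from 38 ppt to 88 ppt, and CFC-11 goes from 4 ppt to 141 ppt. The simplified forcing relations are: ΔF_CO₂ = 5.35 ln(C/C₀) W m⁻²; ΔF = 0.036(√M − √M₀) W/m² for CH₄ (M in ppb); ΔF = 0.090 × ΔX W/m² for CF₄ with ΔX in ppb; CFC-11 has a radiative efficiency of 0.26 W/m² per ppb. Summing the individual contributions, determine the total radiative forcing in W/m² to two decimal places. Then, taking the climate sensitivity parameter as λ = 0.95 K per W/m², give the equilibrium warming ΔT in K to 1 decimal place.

ΔF = 1.81 W/m²; ΔT = 1.7 K

CO₂: 5.35 × ln(503/402) = 5.35 × ln(1.25124) = 5.35 × 0.22414 = 1.1991 W/m².
CH₄: 0.036 × (√1865 − √753) = 0.036 × (43.1856 − 27.4408) = 0.036 × 15.7448 = 0.5668 W/m².
CF₄: Δ = 88 − 38 = 50 ppt = 0.050 ppb; ΔF = 0.090 × 0.050 = 0.0045 W/m².
CFC-11: Δ = 141 − 4 = 137 ppt = 0.137 ppb; ΔF = 0.26 × 0.137 = 0.0356 W/m².
Total ΔF = 1.1991 + 0.5668 + 0.0045 + 0.0356 = 1.8060 W/m².
ΔT = λ ΔF = 0.95 × 1.81 = 1.7195 K.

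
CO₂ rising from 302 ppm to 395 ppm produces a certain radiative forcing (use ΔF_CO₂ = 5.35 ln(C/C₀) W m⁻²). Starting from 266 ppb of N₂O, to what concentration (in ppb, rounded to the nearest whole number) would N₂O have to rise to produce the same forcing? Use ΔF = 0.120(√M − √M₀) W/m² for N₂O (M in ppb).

CO₂ forcing: 5.35 × ln(395/302) = 5.35 × 0.268459 = 1.43626 W/m².
Set 0.120(√M − √266) = 1.43626: √M = 1.43626/0.120 + √266 = 11.9688 + 16.3095 = 28.2783.
M = (28.2783)² = 799.66 ppb.

M ≈ 800 ppb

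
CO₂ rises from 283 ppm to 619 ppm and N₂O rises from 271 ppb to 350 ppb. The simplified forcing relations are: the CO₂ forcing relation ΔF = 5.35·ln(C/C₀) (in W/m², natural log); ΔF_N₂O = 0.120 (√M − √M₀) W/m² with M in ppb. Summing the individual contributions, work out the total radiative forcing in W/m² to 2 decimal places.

ΔF = 4.46 W/m²

CO₂: 5.35 × ln(619/283) = 5.35 × ln(2.18728) = 5.35 × 0.78266 = 4.1872 W/m².
N₂O: 0.120 × (√350 − √271) = 0.120 × (18.7083 − 16.4621) = 0.120 × 2.2462 = 0.2695 W/m².
Total ΔF = 4.1872 + 0.2695 = 4.4567 W/m².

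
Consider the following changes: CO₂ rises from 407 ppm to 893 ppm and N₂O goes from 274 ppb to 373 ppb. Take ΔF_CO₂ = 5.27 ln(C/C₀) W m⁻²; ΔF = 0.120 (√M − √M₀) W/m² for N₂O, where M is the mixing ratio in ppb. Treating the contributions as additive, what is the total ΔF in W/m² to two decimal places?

ΔF = 4.47 W/m²

CO₂: 5.27 × ln(893/407) = 5.27 × ln(2.19410) = 5.27 × 0.78577 = 4.1410 W/m².
N₂O: 0.120 × (√373 − √274) = 0.120 × (19.3132 − 16.5529) = 0.120 × 2.7603 = 0.3312 W/m².
Total ΔF = 4.1410 + 0.3312 = 4.4722 W/m².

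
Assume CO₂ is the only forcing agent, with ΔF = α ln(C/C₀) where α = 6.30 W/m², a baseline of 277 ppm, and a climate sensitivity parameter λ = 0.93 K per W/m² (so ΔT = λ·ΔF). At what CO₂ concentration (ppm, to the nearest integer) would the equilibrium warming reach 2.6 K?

Required forcing: ΔF = ΔT/λ = 2.6/0.93 = 2.7957 W/m².
Then ln(C/277) = ΔF/6.30 = 2.7957/6.30 = 0.44376.
So C = 277 × e^0.44376 = 277 × 1.55856 = 431.72 ppm.

C ≈ 432 ppm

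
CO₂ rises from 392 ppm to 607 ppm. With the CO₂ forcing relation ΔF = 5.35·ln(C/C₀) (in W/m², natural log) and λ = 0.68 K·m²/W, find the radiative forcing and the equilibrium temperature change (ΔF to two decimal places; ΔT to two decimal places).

CO₂: 5.35 × ln(607/392) = 5.35 × ln(1.54847) = 5.35 × 0.43727 = 2.3394 W/m².
ΔT = λ ΔF = 0.68 × 2.34 = 1.5912 K.

ΔF = 2.34 W/m²; ΔT = 1.59 K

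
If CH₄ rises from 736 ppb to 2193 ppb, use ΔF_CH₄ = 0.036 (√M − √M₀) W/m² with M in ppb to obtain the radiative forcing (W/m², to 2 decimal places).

CH₄: 0.036 × (√2193 − √736) = 0.036 × (46.8295 − 27.1293) = 0.036 × 19.7002 = 0.7092 W/m².

ΔF = 0.71 W/m²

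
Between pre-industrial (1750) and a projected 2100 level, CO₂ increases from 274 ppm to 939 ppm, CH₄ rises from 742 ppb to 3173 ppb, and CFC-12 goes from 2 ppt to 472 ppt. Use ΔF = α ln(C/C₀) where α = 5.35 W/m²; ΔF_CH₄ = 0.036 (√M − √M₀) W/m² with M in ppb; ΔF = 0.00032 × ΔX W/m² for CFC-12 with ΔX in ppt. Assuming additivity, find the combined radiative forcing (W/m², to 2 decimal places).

CO₂: 5.35 × ln(939/274) = 5.35 × ln(3.42701) = 5.35 × 1.23169 = 6.5895 W/m².
CH₄: 0.036 × (√3173 − √742) = 0.036 × (56.3294 − 27.2397) = 0.036 × 29.0897 = 1.0472 W/m².
CFC-12: ΔF = 0.00032 × (472 − 2) = 0.00032 × 470 = 0.1504 W/m².
Total ΔF = 6.5895 + 1.0472 + 0.1504 = 7.7871 W/m².

ΔF = 7.79 W/m²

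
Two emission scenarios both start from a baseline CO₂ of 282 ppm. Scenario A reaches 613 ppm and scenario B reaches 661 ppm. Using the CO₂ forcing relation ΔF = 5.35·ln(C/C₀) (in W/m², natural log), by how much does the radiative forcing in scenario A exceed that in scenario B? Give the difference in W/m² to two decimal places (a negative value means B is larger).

ΔF_A = 5.35 ln(613/282) = 5.35 × 0.77646 = 4.1541 W/m².
ΔF_B = 5.35 ln(661/282) = 5.35 × 0.85185 = 4.5574 W/m².
Difference: 4.1541 − 4.5574 = -0.4033 W/m².

ΔF_A − ΔF_B = -0.40 W/m²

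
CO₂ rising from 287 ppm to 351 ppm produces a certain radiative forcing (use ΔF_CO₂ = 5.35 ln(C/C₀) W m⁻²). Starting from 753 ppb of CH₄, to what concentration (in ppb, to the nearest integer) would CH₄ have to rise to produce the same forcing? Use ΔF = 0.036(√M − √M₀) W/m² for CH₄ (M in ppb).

M ≈ 3290 ppb

CO₂ forcing: 5.35 × ln(351/287) = 5.35 × 0.201304 = 1.07698 W/m².
Set 0.036(√M − √753) = 1.07698: √M = 1.07698/0.036 + √753 = 29.9161 + 27.4408 = 57.3569.
M = (57.3569)² = 3289.81 ppb.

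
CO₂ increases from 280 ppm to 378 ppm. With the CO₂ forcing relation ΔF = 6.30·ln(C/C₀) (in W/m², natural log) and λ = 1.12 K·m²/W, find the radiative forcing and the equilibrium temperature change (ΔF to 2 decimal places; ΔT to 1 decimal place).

CO₂: 6.30 × ln(378/280) = 6.30 × ln(1.35000) = 6.30 × 0.30010 = 1.8906 W/m².
ΔT = λ ΔF = 1.12 × 1.89 = 2.1168 K.

ΔF = 1.89 W/m²; ΔT = 2.1 K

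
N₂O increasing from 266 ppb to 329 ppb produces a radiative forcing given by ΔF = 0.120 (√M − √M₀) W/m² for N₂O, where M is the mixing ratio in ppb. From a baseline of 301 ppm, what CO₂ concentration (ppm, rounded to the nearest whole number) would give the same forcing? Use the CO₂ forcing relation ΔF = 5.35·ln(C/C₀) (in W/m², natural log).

N₂O forcing: 0.120 × (√329 − √266) = 0.120 × (18.1384 − 16.3095) = 0.120 × 1.8289 = 0.21947 W/m².
Set 5.35 ln(C/301) = 0.21947: ln(C/301) = 0.21947/5.35 = 0.04102, so C = 301 × e^0.04102 = 301 × 1.04187 = 313.60 ppm.

C ≈ 314 ppm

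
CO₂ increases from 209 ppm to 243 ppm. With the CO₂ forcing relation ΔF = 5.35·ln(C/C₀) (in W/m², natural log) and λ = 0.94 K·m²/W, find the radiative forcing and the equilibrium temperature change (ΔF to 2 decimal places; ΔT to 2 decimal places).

CO₂: 5.35 × ln(243/209) = 5.35 × ln(1.16268) = 5.35 × 0.15073 = 0.8064 W/m².
ΔT = λ ΔF = 0.94 × 0.81 = 0.7614 K.

ΔF = 0.81 W/m²; ΔT = 0.76 K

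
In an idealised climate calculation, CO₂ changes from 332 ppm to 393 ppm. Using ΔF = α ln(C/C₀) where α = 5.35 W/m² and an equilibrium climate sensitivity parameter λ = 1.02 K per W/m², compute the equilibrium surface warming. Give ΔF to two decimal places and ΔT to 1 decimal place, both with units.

ΔF = 0.90 W/m²; ΔT = 0.9 K

CO₂: 5.35 × ln(393/332) = 5.35 × ln(1.18373) = 5.35 × 0.16867 = 0.9024 W/m².
ΔT = λ ΔF = 1.02 × 0.90 = 0.9180 K.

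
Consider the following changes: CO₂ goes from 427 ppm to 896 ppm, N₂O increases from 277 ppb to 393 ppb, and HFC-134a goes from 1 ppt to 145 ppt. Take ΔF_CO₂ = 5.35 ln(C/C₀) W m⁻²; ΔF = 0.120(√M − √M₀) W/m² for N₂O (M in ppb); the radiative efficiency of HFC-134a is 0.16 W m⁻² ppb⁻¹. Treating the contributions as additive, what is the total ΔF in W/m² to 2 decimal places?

CO₂: 5.35 × ln(896/427) = 5.35 × ln(2.09836) = 5.35 × 0.74116 = 3.9652 W/m².
N₂O: 0.120 × (√393 − √277) = 0.120 × (19.8242 − 16.6433) = 0.120 × 3.1809 = 0.3817 W/m².
HFC-134a: Δ = 145 − 1 = 144 ppt = 0.144 ppb; ΔF = 0.16 × 0.144 = 0.0230 W/m².
Total ΔF = 3.9652 + 0.3817 + 0.0230 = 4.3699 W/m².

ΔF = 4.37 W/m²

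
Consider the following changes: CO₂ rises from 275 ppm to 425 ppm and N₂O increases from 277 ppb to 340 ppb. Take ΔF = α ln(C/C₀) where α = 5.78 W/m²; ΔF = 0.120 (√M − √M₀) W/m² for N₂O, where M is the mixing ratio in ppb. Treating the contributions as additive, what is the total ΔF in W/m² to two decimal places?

CO₂: 5.78 × ln(425/275) = 5.78 × ln(1.54545) = 5.78 × 0.43532 = 2.5161 W/m².
N₂O: 0.120 × (√340 − √277) = 0.120 × (18.4391 − 16.6433) = 0.120 × 1.7958 = 0.2155 W/m².
Total ΔF = 2.5161 + 0.2155 = 2.7316 W/m².

ΔF = 2.73 W/m²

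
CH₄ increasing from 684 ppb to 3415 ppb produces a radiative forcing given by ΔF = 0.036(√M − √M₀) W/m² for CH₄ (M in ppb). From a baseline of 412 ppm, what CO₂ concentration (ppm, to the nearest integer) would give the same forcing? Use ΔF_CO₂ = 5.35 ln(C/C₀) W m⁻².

CH₄ forcing: 0.036 × (√3415 − √684) = 0.036 × (58.4380 − 26.1534) = 0.036 × 32.2846 = 1.16225 W/m².
Set 5.35 ln(C/412) = 1.16225: ln(C/412) = 1.16225/5.35 = 0.21724, so C = 412 × e^0.21724 = 412 × 1.24264 = 511.97 ppm.

C ≈ 512 ppm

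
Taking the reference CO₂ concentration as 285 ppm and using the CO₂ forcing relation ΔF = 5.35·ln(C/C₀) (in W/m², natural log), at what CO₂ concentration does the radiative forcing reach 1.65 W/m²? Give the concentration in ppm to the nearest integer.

C ≈ 388 ppm

Set 5.35 ln(C/285) = 1.65, so ln(C/285) = 1.65/5.35 = 0.30841.
Then C/285 = e^0.30841 = 1.36126, giving C = 285 × 1.36126 = 387.96 ppm.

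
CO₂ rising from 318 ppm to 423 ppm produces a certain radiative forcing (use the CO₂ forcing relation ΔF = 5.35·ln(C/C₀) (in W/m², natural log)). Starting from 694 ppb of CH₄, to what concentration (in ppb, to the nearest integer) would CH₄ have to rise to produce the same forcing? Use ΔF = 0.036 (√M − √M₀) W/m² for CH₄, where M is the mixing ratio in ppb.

CO₂ forcing: 5.35 × ln(423/318) = 5.35 × 0.285321 = 1.52647 W/m².
Set 0.036(√M − √694) = 1.52647: √M = 1.52647/0.036 + √694 = 42.4019 + 26.3439 = 68.7458.
M = (68.7458)² = 4725.99 ppb.

M ≈ 4726 ppb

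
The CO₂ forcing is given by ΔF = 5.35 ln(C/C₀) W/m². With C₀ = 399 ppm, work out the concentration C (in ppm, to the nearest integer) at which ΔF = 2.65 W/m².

C ≈ 655 ppm

Set 5.35 ln(C/399) = 2.65, so ln(C/399) = 2.65/5.35 = 0.49533.
Then C/399 = e^0.49533 = 1.64104, giving C = 399 × 1.64104 = 654.77 ppm.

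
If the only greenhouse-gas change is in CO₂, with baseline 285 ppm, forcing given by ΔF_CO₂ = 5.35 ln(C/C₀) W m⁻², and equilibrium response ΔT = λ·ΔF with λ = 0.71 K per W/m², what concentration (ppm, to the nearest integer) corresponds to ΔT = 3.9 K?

Required forcing: ΔF = ΔT/λ = 3.9/0.71 = 5.4930 W/m².
Then ln(C/285) = ΔF/5.35 = 5.4930/5.35 = 1.02673.
So C = 285 × e^1.02673 = 285 × 2.79192 = 795.70 ppm.

C ≈ 796 ppm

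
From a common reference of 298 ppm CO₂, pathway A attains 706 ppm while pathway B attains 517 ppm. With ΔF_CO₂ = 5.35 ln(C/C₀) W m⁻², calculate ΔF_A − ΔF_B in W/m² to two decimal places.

ΔF_A = 5.35 ln(706/298) = 5.35 × 0.86252 = 4.6145 W/m².
ΔF_B = 5.35 ln(517/298) = 5.35 × 0.55095 = 2.9476 W/m².
Difference: 4.6145 − 2.9476 = 1.6669 W/m².
(Equivalently, ΔF_A − ΔF_B = 5.35 ln(706/517) = 5.35 × 0.31157 = 1.6669 W/m².)

ΔF_A − ΔF_B = 1.67 W/m²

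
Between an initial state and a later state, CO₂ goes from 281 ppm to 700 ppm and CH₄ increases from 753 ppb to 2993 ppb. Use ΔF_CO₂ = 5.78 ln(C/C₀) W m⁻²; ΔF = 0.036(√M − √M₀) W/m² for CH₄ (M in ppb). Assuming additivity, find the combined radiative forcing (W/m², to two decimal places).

CO₂: 5.78 × ln(700/281) = 5.78 × ln(2.49110) = 5.78 × 0.91272 = 5.2755 W/m².
CH₄: 0.036 × (√2993 − √753) = 0.036 × (54.7083 − 27.4408) = 0.036 × 27.2675 = 0.9816 W/m².
Total ΔF = 5.2755 + 0.9816 = 6.2571 W/m².

ΔF = 6.26 W/m²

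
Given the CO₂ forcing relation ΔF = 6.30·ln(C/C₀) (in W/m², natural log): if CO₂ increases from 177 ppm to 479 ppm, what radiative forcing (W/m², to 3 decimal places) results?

ΔF = 6.272 W/m²

CO₂: 6.30 × ln(479/177) = 6.30 × ln(2.70621) = 6.30 × 0.99555 = 6.2720 W/m².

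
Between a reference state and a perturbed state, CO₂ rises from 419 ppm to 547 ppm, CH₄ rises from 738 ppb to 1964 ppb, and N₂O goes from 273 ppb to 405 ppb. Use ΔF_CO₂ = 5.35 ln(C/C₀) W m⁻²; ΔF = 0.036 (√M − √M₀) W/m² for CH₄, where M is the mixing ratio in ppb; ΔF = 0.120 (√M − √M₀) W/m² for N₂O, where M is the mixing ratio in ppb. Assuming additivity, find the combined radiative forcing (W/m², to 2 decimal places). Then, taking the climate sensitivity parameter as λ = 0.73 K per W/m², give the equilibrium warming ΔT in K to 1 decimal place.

ΔF = 2.48 W/m²; ΔT = 1.8 K

CO₂: 5.35 × ln(547/419) = 5.35 × ln(1.30549) = 5.35 × 0.26658 = 1.4262 W/m².
CH₄: 0.036 × (√1964 − √738) = 0.036 × (44.3170 − 27.1662) = 0.036 × 17.1508 = 0.6174 W/m².
N₂O: 0.120 × (√405 − √273) = 0.120 × (20.1246 − 16.5227) = 0.120 × 3.6019 = 0.4322 W/m².
Total ΔF = 1.4262 + 0.6174 + 0.4322 = 2.4758 W/m².
ΔT = λ ΔF = 0.73 × 2.48 = 1.8104 K.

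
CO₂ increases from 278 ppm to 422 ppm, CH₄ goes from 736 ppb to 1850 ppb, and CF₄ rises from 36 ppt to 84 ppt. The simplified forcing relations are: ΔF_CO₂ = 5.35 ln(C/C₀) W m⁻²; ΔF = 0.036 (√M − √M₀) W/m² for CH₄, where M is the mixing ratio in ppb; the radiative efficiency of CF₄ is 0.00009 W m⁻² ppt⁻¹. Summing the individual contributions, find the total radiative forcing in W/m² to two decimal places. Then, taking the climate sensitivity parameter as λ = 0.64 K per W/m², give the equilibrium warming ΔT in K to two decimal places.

CO₂: 5.35 × ln(422/278) = 5.35 × ln(1.51799) = 5.35 × 0.41739 = 2.2330 W/m².
CH₄: 0.036 × (√1850 − √736) = 0.036 × (43.0116 − 27.1293) = 0.036 × 15.8823 = 0.5718 W/m².
CF₄: ΔF = 0.00009 × (84 − 36) = 0.00009 × 48 = 0.0043 W/m².
Total ΔF = 2.2330 + 0.5718 + 0.0043 = 2.8091 W/m².
ΔT = λ ΔF = 0.64 × 2.81 = 1.7984 K.

ΔF = 2.81 W/m²; ΔT = 1.80 K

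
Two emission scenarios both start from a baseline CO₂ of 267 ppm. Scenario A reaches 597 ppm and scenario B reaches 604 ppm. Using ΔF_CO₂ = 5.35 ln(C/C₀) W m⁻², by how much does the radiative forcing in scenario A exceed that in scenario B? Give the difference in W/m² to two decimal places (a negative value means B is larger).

ΔF_A = 5.35 ln(597/267) = 5.35 × 0.80467 = 4.3050 W/m².
ΔF_B = 5.35 ln(604/267) = 5.35 × 0.81633 = 4.3674 W/m².
Difference: 4.3050 − 4.3674 = -0.0624 W/m².

ΔF_A − ΔF_B = -0.06 W/m²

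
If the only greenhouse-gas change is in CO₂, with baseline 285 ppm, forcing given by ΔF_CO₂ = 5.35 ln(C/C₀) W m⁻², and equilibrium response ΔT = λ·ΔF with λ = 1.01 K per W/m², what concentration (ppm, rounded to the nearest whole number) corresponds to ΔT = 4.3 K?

Required forcing: ΔF = ΔT/λ = 4.3/1.01 = 4.2574 W/m².
Then ln(C/285) = ΔF/5.35 = 4.2574/5.35 = 0.79578.
So C = 285 × e^0.79578 = 285 × 2.21617 = 631.61 ppm.

C ≈ 632 ppm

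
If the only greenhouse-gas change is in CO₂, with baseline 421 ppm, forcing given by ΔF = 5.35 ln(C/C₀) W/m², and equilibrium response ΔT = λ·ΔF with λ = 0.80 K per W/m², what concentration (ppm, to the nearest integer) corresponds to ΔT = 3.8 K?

C ≈ 1023 ppm

Required forcing: ΔF = ΔT/λ = 3.8/0.80 = 4.7500 W/m².
Then ln(C/421) = ΔF/5.35 = 4.7500/5.35 = 0.88785.
So C = 421 × e^0.88785 = 421 × 2.42990 = 1022.99 ppm.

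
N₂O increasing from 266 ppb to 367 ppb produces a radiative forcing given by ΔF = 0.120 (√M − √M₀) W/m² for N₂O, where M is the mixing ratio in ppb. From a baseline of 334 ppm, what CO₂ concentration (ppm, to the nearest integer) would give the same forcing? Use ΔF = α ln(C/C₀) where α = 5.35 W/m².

C ≈ 356 ppm

N₂O forcing: 0.120 × (√367 − √266) = 0.120 × (19.1572 − 16.3095) = 0.120 × 2.8477 = 0.34172 W/m².
Set 5.35 ln(C/334) = 0.34172: ln(C/334) = 0.34172/5.35 = 0.06387, so C = 334 × e^0.06387 = 334 × 1.06595 = 356.03 ppm.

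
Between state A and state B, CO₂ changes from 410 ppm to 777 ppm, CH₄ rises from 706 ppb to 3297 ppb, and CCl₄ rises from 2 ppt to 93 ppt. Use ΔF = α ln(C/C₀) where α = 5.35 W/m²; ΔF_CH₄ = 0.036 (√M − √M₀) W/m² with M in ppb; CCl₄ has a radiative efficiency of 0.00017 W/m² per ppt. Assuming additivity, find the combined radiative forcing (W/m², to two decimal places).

CO₂: 5.35 × ln(777/410) = 5.35 × ln(1.89512) = 5.35 × 0.63928 = 3.4201 W/m².
CH₄: 0.036 × (√3297 − √706) = 0.036 × (57.4195 − 26.5707) = 0.036 × 30.8488 = 1.1106 W/m².
CCl₄: ΔF = 0.00017 × (93 − 2) = 0.00017 × 91 = 0.0155 W/m².
Total ΔF = 3.4201 + 1.1106 + 0.0155 = 4.5462 W/m².

ΔF = 4.55 W/m²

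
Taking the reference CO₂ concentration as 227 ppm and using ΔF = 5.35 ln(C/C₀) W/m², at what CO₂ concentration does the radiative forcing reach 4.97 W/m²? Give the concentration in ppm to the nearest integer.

C ≈ 575 ppm

Set 5.35 ln(C/227) = 4.97, so ln(C/227) = 4.97/5.35 = 0.92897.
Then C/227 = e^0.92897 = 2.53190, giving C = 227 × 2.53190 = 574.74 ppm.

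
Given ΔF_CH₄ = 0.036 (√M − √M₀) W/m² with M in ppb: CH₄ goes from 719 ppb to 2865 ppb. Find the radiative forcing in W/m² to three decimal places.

CH₄: 0.036 × (√2865 − √719) = 0.036 × (53.5257 − 26.8142) = 0.036 × 26.7115 = 0.9616 W/m².

ΔF = 0.962 W/m²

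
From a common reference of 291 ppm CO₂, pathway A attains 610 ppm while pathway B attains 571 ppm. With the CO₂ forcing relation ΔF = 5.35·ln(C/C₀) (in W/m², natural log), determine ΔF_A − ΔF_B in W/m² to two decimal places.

ΔF_A − ΔF_B = 0.35 W/m²

ΔF_A = 5.35 ln(610/291) = 5.35 × 0.74014 = 3.9597 W/m².
ΔF_B = 5.35 ln(571/291) = 5.35 × 0.67407 = 3.6063 W/m².
Difference: 3.9597 − 3.6063 = 0.3534 W/m².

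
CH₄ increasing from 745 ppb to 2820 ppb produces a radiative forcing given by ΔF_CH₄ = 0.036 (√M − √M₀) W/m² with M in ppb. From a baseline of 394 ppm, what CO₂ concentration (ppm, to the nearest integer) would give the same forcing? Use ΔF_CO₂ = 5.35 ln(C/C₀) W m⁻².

CH₄ forcing: 0.036 × (√2820 − √745) = 0.036 × (53.1037 − 27.2947) = 0.036 × 25.8090 = 0.92912 W/m².
Set 5.35 ln(C/394) = 0.92912: ln(C/394) = 0.92912/5.35 = 0.17367, so C = 394 × e^0.17367 = 394 × 1.18966 = 468.73 ppm.

C ≈ 469 ppm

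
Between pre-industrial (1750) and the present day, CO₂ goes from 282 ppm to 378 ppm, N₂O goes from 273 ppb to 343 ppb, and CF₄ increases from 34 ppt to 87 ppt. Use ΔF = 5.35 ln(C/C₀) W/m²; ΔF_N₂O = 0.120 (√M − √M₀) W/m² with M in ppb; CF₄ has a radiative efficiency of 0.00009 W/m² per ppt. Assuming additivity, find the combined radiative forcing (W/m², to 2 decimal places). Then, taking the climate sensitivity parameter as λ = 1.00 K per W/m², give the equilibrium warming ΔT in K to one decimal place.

ΔF = 1.81 W/m²; ΔT = 1.8 K

CO₂: 5.35 × ln(378/282) = 5.35 × ln(1.34043) = 5.35 × 0.29299 = 1.5675 W/m².
N₂O: 0.120 × (√343 − √273) = 0.120 × (18.5203 − 16.5227) = 0.120 × 1.9976 = 0.2397 W/m².
CF₄: ΔF = 0.00009 × (87 − 34) = 0.00009 × 53 = 0.0048 W/m².
Total ΔF = 1.5675 + 0.2397 + 0.0048 = 1.8120 W/m².
ΔT = λ ΔF = 1.00 × 1.81 = 1.8100 K.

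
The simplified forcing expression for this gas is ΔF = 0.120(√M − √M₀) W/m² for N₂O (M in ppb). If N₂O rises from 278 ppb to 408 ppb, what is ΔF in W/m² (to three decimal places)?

N₂O: 0.120 × (√408 − √278) = 0.120 × (20.1990 − 16.6733) = 0.120 × 3.5257 = 0.4231 W/m².

ΔF = 0.423 W/m²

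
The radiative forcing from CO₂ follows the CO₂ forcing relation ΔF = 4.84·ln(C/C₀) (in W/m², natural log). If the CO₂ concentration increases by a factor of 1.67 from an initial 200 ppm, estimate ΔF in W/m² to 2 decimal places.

ΔF = 4.84 × ln(1.67) = 4.84 × 0.51282 = 2.4820 W/m².

ΔF = 2.48 W/m²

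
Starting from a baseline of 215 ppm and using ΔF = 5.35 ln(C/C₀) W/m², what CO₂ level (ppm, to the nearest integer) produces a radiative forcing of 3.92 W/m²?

C ≈ 447 ppm

Set 5.35 ln(C/215) = 3.92, so ln(C/215) = 3.92/5.35 = 0.73271.
Then C/215 = e^0.73271 = 2.08071, giving C = 215 × 2.08071 = 447.35 ppm.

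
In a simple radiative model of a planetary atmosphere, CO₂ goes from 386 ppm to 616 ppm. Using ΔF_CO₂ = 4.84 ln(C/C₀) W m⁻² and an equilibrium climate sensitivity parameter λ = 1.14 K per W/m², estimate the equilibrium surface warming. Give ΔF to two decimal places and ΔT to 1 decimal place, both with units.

CO₂: 4.84 × ln(616/386) = 4.84 × ln(1.59585) = 4.84 × 0.46741 = 2.2623 W/m².
ΔT = λ ΔF = 1.14 × 2.26 = 2.5764 K.

ΔF = 2.26 W/m²; ΔT = 2.6 K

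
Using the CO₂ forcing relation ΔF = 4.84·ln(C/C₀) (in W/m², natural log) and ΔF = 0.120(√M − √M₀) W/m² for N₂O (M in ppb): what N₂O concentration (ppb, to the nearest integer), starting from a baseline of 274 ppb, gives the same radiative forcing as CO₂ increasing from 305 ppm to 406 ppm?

CO₂ forcing: 4.84 × ln(406/305) = 4.84 × 0.286041 = 1.38444 W/m².
Set 0.120(√M − √274) = 1.38444: √M = 1.38444/0.120 + √274 = 11.5370 + 16.5529 = 28.0899.
M = (28.0899)² = 789.04 ppb.

M ≈ 789 ppb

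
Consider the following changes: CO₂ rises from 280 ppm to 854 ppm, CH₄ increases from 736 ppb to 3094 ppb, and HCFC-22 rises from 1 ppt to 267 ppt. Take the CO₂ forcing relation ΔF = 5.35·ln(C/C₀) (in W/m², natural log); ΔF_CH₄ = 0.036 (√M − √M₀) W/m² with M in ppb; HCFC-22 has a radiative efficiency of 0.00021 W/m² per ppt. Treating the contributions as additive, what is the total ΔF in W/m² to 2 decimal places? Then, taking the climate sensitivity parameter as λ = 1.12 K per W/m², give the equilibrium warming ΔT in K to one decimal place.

ΔF = 7.05 W/m²; ΔT = 7.9 K

CO₂: 5.35 × ln(854/280) = 5.35 × ln(3.05000) = 5.35 × 1.11514 = 5.9660 W/m².
CH₄: 0.036 × (√3094 − √736) = 0.036 × (55.6237 − 27.1293) = 0.036 × 28.4944 = 1.0258 W/m².
HCFC-22: ΔF = 0.00021 × (267 − 1) = 0.00021 × 266 = 0.0559 W/m².
Total ΔF = 5.9660 + 1.0258 + 0.0559 = 7.0477 W/m².
ΔT = λ ΔF = 1.12 × 7.05 = 7.8960 K.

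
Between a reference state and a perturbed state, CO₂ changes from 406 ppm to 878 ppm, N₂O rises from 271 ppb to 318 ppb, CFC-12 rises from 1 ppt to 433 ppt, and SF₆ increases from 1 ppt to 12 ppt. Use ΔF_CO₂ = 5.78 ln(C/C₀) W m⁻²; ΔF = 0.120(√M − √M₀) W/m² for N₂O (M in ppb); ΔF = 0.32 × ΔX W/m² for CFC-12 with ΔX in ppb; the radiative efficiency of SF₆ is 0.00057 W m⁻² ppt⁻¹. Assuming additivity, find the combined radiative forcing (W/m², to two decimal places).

CO₂: 5.78 × ln(878/406) = 5.78 × ln(2.16256) = 5.78 × 0.77129 = 4.4581 W/m².
N₂O: 0.120 × (√318 − √271) = 0.120 × (17.8326 − 16.4621) = 0.120 × 1.3705 = 0.1645 W/m².
CFC-12: Δ = 433 − 1 = 432 ppt = 0.432 ppb; ΔF = 0.32 × 0.432 = 0.1382 W/m².
SF₆: ΔF = 0.00057 × (12 − 1) = 0.00057 × 11 = 0.0063 W/m².
Total ΔF = 4.4581 + 0.1645 + 0.1382 + 0.0063 = 4.7671 W/m².

ΔF = 4.77 W/m²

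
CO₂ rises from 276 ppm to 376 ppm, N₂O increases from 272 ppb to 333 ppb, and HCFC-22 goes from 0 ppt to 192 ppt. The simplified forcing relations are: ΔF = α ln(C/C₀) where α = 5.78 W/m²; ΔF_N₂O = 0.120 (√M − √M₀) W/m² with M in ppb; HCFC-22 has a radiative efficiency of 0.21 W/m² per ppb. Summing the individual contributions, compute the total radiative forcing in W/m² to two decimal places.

ΔF = 2.04 W/m²

CO₂: 5.78 × ln(376/276) = 5.78 × ln(1.36232) = 5.78 × 0.30919 = 1.7871 W/m².
N₂O: 0.120 × (√333 − √272) = 0.120 × (18.2483 − 16.4924) = 0.120 × 1.7559 = 0.2107 W/m².
HCFC-22: Δ = 192 − 0 = 192 ppt = 0.192 ppb; ΔF = 0.21 × 0.192 = 0.0403 W/m².
Total ΔF = 1.7871 + 0.2107 + 0.0403 = 2.0381 W/m².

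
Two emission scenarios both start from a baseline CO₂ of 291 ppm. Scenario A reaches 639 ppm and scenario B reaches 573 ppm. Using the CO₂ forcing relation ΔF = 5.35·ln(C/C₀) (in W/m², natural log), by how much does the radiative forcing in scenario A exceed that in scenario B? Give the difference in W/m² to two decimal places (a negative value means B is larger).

ΔF_A − ΔF_B = 0.58 W/m²

ΔF_A = 5.35 ln(639/291) = 5.35 × 0.78658 = 4.2082 W/m².
ΔF_B = 5.35 ln(573/291) = 5.35 × 0.67756 = 3.6249 W/m².
Difference: 4.2082 − 3.6249 = 0.5833 W/m².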